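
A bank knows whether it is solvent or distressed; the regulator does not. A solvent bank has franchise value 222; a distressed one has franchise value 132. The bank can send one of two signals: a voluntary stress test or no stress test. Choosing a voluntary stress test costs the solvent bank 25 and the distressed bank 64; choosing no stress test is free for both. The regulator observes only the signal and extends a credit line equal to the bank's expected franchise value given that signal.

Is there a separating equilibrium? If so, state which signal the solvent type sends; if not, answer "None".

None

Try solvent → stress test, distressed → no stress test:
  If types separate, stress test earns payment 222 and no stress test earns 132.
  Solvent: stress test gives 222 − 25 = 197; no stress test gives 132 − 0 = 132. No deviation. ✓
  Distressed: no stress test gives 132 − 0 = 132; stress test gives 222 − 64 = 158. Would deviate. ✗
Try solvent → no stress test, distressed → stress test:
  If types separate, no stress test earns payment 222 and stress test earns 132.
  Solvent: no stress test gives 222 − 0 = 222; stress test gives 132 − 25 = 107. No deviation. ✓
  Distressed: stress test gives 132 − 64 = 68; no stress test gives 222 − 0 = 222. Would deviate. ✗
Neither assignment is incentive-compatible.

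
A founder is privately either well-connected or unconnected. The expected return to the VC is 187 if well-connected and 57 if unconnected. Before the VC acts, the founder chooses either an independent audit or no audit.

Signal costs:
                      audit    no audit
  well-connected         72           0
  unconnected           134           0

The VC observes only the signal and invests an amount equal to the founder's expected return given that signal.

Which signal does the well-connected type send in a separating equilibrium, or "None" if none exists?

Try well-connected → audit, unconnected → no audit:
  If types separate, audit earns payment 187 and no audit earns 57.
  Well-connected: audit gives 187 − 72 = 115; no audit gives 57 − 0 = 57. No deviation. ✓
  Unconnected: no audit gives 57 − 0 = 57; audit gives 187 − 134 = 53. No deviation. ✓
Both hold — the well-connected type sends audit.

audit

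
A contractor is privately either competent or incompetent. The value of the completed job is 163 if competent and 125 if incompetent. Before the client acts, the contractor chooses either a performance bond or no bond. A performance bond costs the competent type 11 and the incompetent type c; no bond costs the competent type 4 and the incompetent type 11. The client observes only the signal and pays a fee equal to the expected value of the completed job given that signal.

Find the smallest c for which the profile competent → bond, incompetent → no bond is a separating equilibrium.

Under separation: bond → competent (pays 163); no bond → incompetent (pays 125).
Competent: 163 − 11 = 152 ≥ 125 − 4 = 121. Holds regardless of c. ✓
Incompetent: 125 − 11 ≥ 163 − c, so c ≥ 163 − 114 = 49.

49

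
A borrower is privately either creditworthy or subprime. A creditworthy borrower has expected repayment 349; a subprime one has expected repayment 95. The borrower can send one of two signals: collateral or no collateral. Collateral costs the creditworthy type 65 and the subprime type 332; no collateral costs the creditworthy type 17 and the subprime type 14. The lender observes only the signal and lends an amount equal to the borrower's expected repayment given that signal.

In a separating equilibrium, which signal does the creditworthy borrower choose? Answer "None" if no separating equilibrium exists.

collateral

Try creditworthy → collateral, subprime → no collateral:
  Under separation the lender infers type exactly: collateral → creditworthy (pays 349), no collateral → subprime (pays 95).
  Creditworthy: collateral gives 349 − 65 = 284; no collateral gives 95 − 17 = 78. No deviation. ✓
  Subprime: no collateral gives 95 − 14 = 81; collateral gives 349 − 332 = 17. No deviation. ✓
Both hold — the creditworthy type sends collateral.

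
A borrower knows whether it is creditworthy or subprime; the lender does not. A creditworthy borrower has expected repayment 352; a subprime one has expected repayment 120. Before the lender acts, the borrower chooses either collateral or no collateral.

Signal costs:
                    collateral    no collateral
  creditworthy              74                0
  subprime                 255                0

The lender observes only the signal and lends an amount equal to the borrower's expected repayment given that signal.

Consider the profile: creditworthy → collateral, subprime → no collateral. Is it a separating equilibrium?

Under separation the lender infers type exactly: collateral → creditworthy (pays 352), no collateral → subprime (pays 120).
Creditworthy: collateral gives 352 − 74 = 278; no collateral gives 120 − 0 = 120. No deviation. ✓
Subprime: no collateral gives 120 − 0 = 120; collateral gives 352 − 255 = 97. No deviation. ✓
Neither type gains from mimicking the other.

Yes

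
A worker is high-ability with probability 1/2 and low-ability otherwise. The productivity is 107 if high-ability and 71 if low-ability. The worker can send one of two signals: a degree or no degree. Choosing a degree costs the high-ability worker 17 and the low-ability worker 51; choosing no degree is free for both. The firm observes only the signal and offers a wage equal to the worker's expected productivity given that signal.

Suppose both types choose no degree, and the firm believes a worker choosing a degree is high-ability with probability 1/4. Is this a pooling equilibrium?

Yes

On the equilibrium path (no degree) the firm holds the prior 1/2 and pays 1/2·107 + 1/2·71 = 89. Off-path (degree) belief 1/4 gives 1/4·107 + 3/4·71 = 80.
High-ability: no degree gives 89 − 0 = 89; degree gives 80 − 17 = 63. Stays. ✓
Low-ability: no degree gives 89 − 0 = 89; degree gives 80 − 51 = 29. Stays. ✓
Beliefs are Bayes-consistent on-path and both types best-respond.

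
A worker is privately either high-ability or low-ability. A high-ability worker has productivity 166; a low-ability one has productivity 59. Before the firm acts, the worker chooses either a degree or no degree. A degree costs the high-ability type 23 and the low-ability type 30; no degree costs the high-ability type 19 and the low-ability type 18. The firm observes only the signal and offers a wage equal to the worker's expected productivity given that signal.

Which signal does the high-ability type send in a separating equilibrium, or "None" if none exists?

Try high-ability → degree, low-ability → no degree:
  If types separate, degree earns payment 166 and no degree earns 59.
  High-ability: degree gives 166 − 23 = 143; no degree gives 59 − 19 = 40. No deviation. ✓
  Low-ability: no degree gives 59 − 18 = 41; degree gives 166 − 30 = 136. Would deviate. ✗
Try high-ability → no degree, low-ability → degree:
  If types separate, no degree earns payment 166 and degree earns 59.
  High-ability: no degree gives 166 − 19 = 147; degree gives 59 − 23 = 36. No deviation. ✓
  Low-ability: degree gives 59 − 30 = 29; no degree gives 166 − 18 = 148. Would deviate. ✗
Neither assignment is incentive-compatible.

None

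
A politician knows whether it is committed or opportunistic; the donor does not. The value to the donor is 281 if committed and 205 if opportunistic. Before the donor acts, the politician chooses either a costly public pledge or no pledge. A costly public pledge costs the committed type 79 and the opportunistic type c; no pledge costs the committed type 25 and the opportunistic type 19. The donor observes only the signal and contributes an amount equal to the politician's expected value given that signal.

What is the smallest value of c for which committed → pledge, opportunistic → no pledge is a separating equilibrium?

Under separation: pledge → committed (pays 281); no pledge → opportunistic (pays 205).
Committed: 281 − 79 = 202 ≥ 205 − 25 = 180. Holds regardless of c. ✓
Opportunistic: 205 − 19 ≥ 281 − c, so c ≥ 281 − 186 = 95.

95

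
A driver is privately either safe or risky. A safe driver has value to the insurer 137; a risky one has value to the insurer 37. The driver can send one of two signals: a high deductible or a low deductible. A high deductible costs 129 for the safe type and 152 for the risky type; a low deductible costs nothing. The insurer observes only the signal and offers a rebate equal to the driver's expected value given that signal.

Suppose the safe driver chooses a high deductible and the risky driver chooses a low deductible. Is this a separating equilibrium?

No

If types separate, high deductible earns payment 137 and low deductible earns 37.
Safe: high deductible gives 137 − 129 = 8; low deductible gives 37 − 0 = 37. Would deviate. ✗
Risky: low deductible gives 37 − 0 = 37; high deductible gives 137 − 152 = -15. No deviation. ✓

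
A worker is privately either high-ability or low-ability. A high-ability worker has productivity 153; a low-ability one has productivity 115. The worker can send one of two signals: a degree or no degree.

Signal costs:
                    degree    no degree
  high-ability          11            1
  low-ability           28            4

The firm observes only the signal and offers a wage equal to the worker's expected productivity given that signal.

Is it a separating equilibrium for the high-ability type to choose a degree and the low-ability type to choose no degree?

Under separation the firm infers type exactly: degree → high-ability (pays 153), no degree → low-ability (pays 115).
High-ability: degree gives 153 − 11 = 142; no degree gives 115 − 1 = 114. No deviation. ✓
Low-ability: no degree gives 115 − 4 = 111; degree gives 153 − 28 = 125. Would deviate. ✗

No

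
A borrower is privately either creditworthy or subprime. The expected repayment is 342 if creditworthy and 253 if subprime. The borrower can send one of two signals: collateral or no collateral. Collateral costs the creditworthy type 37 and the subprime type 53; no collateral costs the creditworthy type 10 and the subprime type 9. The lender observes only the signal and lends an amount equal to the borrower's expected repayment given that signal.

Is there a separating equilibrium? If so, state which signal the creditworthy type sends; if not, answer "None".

Try creditworthy → collateral, subprime → no collateral:
  If types separate, collateral earns payment 342 and no collateral earns 253.
  Creditworthy: collateral gives 342 − 37 = 305; no collateral gives 253 − 10 = 243. No deviation. ✓
  Subprime: no collateral gives 253 − 9 = 244; collateral gives 342 − 53 = 289. Would deviate. ✗
Try creditworthy → no collateral, subprime → collateral:
  If types separate, no collateral earns payment 342 and collateral earns 253.
  Creditworthy: no collateral gives 342 − 10 = 332; collateral gives 253 − 37 = 216. No deviation. ✓
  Subprime: collateral gives 253 − 53 = 200; no collateral gives 342 − 9 = 333. Would deviate. ✗
Neither assignment is incentive-compatible.

None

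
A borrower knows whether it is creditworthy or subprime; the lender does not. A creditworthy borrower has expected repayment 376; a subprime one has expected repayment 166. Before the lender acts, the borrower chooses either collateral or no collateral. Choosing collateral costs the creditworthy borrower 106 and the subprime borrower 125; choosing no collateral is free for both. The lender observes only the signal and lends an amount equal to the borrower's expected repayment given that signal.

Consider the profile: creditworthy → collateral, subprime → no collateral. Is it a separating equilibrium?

Under separation the lender infers type exactly: collateral → creditworthy (pays 376), no collateral → subprime (pays 166).
Creditworthy: collateral gives 376 − 106 = 270; no collateral gives 166 − 0 = 166. No deviation. ✓
Subprime: no collateral gives 166 − 0 = 166; collateral gives 376 − 125 = 251. Would deviate. ✗

No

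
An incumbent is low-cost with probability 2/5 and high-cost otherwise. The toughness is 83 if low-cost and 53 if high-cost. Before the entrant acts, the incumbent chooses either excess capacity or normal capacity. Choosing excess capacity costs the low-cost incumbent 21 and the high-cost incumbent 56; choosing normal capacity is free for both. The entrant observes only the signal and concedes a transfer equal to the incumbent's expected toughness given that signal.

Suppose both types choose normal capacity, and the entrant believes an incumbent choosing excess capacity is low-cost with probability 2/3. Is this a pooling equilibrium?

On the equilibrium path (normal capacity) the entrant holds the prior 2/5 and pays 2/5·83 + 3/5·53 = 65. Off-path (excess capacity) belief 2/3 gives 2/3·83 + 1/3·53 = 73.
Low-cost: normal capacity gives 65 − 0 = 65; excess capacity gives 73 − 21 = 52. Stays. ✓
High-cost: normal capacity gives 65 − 0 = 65; excess capacity gives 73 − 56 = 17. Stays. ✓
Beliefs are Bayes-consistent on-path and both types best-respond.

Yes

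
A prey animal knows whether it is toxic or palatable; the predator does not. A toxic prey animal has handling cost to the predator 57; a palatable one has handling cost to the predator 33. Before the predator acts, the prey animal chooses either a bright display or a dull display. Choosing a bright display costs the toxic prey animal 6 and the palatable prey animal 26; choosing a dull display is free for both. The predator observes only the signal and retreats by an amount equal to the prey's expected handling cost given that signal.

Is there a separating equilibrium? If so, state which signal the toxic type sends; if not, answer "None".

bright display

Try toxic → bright display, palatable → dull display:
  If types separate, bright display earns payment 57 and dull display earns 33.
  Toxic: bright display gives 57 − 6 = 51; dull display gives 33 − 0 = 33. No deviation. ✓
  Palatable: dull display gives 33 − 0 = 33; bright display gives 57 − 26 = 31. No deviation. ✓
Both hold — the toxic type sends bright display.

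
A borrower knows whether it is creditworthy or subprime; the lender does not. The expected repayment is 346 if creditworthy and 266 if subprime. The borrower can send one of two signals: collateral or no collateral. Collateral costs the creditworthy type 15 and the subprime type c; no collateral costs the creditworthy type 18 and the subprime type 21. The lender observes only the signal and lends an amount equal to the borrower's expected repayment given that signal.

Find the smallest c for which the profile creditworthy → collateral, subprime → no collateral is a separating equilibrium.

101

Under separation: collateral → creditworthy (pays 346); no collateral → subprime (pays 266).
Creditworthy: 346 − 15 = 331 ≥ 266 − 18 = 248. Holds regardless of c. ✓
Subprime: 266 − 21 ≥ 346 − c, so c ≥ 346 − 245 = 101.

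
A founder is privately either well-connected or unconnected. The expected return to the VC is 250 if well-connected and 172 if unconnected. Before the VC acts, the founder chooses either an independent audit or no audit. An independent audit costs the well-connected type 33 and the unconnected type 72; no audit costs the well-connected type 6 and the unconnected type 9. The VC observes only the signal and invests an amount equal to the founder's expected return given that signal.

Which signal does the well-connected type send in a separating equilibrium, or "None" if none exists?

None

Try well-connected → audit, unconnected → no audit:
  Under separation the VC infers type exactly: audit → well-connected (pays 250), no audit → unconnected (pays 172).
  Well-connected: audit gives 250 − 33 = 217; no audit gives 172 − 6 = 166. No deviation. ✓
  Unconnected: no audit gives 172 − 9 = 163; audit gives 250 − 72 = 178. Would deviate. ✗
Try well-connected → no audit, unconnected → audit:
  Under separation the VC infers type exactly: no audit → well-connected (pays 250), audit → unconnected (pays 172).
  Well-connected: no audit gives 250 − 6 = 244; audit gives 172 − 33 = 139. No deviation. ✓
  Unconnected: audit gives 172 − 72 = 100; no audit gives 250 − 9 = 241. Would deviate. ✗
Neither assignment is incentive-compatible.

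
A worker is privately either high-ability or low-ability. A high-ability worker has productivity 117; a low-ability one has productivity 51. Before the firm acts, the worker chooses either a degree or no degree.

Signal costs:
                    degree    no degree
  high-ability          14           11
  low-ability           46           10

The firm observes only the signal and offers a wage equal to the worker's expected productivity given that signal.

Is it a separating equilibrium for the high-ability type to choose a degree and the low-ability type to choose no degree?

No

Under separation the firm infers type exactly: degree → high-ability (pays 117), no degree → low-ability (pays 51).
High-ability: degree gives 117 − 14 = 103; no degree gives 51 − 11 = 40. No deviation. ✓
Low-ability: no degree gives 51 − 10 = 41; degree gives 117 − 46 = 71. Would deviate. ✗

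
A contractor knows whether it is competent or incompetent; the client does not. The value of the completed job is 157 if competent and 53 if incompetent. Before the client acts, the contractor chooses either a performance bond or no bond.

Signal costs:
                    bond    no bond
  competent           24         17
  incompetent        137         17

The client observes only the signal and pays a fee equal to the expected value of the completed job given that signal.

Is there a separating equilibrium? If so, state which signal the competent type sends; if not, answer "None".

bond

Try competent → bond, incompetent → no bond:
  Under separation the client infers type exactly: bond → competent (pays 157), no bond → incompetent (pays 53).
  Competent: bond gives 157 − 24 = 133; no bond gives 53 − 17 = 36. No deviation. ✓
  Incompetent: no bond gives 53 − 17 = 36; bond gives 157 − 137 = 20. No deviation. ✓
Both hold — the competent type sends bond.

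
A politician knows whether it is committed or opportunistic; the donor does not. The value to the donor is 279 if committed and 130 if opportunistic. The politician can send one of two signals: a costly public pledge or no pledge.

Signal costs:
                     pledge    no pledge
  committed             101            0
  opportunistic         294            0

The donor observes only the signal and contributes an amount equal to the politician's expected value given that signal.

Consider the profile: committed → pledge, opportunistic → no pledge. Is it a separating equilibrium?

Under separation the donor infers type exactly: pledge → committed (pays 279), no pledge → opportunistic (pays 130).
Committed: pledge gives 279 − 101 = 178; no pledge gives 130 − 0 = 130. No deviation. ✓
Opportunistic: no pledge gives 130 − 0 = 130; pledge gives 279 − 294 = -15. No deviation. ✓
Neither type gains from mimicking the other.

Yes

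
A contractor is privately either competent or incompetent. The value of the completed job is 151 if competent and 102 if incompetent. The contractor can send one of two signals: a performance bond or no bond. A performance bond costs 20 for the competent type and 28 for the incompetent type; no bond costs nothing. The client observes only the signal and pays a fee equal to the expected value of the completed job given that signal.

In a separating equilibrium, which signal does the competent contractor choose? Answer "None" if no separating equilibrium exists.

None

Try competent → bond, incompetent → no bond:
  If types separate, bond earns payment 151 and no bond earns 102.
  Competent: bond gives 151 − 20 = 131; no bond gives 102 − 0 = 102. No deviation. ✓
  Incompetent: no bond gives 102 − 0 = 102; bond gives 151 − 28 = 123. Would deviate. ✗
Try competent → no bond, incompetent → bond:
  If types separate, no bond earns payment 151 and bond earns 102.
  Competent: no bond gives 151 − 0 = 151; bond gives 102 − 20 = 82. No deviation. ✓
  Incompetent: bond gives 102 − 28 = 74; no bond gives 151 − 0 = 151. Would deviate. ✗
Neither assignment is incentive-compatible.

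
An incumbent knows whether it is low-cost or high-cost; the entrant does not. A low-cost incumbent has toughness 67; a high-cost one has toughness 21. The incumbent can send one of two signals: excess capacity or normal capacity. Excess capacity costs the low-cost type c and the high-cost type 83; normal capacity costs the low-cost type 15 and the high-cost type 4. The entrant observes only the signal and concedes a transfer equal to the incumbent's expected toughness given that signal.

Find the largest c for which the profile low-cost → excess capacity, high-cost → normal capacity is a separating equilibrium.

Under separation: excess capacity → low-cost (pays 67); normal capacity → high-cost (pays 21).
High-cost: 21 − 4 = 17 ≥ 67 − 83 = -16. Holds regardless of c. ✓
Low-cost: 67 − c ≥ 21 − 15, so c ≤ 67 − 6 = 61.

61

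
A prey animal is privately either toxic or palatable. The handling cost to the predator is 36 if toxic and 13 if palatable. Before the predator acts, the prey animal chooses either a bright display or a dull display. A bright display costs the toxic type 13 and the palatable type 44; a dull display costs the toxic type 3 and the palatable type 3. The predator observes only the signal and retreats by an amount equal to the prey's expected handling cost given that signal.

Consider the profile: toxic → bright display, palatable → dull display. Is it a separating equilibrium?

Under separation the predator infers type exactly: bright display → toxic (pays 36), dull display → palatable (pays 13).
Toxic: bright display gives 36 − 13 = 23; dull display gives 13 − 3 = 10. No deviation. ✓
Palatable: dull display gives 13 − 3 = 10; bright display gives 36 − 44 = -8. No deviation. ✓
Neither type gains from mimicking the other.

Yes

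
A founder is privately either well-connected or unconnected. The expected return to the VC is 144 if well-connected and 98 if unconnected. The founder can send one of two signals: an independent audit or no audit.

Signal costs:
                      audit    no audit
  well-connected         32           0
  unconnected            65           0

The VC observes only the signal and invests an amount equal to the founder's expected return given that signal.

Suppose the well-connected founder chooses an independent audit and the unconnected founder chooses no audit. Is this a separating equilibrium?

Under separation the VC infers type exactly: audit → well-connected (pays 144), no audit → unconnected (pays 98).
Well-connected: audit gives 144 − 32 = 112; no audit gives 98 − 0 = 98. No deviation. ✓
Unconnected: no audit gives 98 − 0 = 98; audit gives 144 − 65 = 79. No deviation. ✓
Both incentive constraints hold.

Yes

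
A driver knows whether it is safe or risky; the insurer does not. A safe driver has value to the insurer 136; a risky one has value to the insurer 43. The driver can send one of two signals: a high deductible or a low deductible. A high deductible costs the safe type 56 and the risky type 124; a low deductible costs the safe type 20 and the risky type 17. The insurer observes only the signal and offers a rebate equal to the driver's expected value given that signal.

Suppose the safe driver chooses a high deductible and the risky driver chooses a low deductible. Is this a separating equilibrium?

If types separate, high deductible earns payment 136 and low deductible earns 43.
Safe: high deductible gives 136 − 56 = 80; low deductible gives 43 − 20 = 23. No deviation. ✓
Risky: low deductible gives 43 − 17 = 26; high deductible gives 136 − 124 = 12. No deviation. ✓
Both incentive constraints hold.

Yes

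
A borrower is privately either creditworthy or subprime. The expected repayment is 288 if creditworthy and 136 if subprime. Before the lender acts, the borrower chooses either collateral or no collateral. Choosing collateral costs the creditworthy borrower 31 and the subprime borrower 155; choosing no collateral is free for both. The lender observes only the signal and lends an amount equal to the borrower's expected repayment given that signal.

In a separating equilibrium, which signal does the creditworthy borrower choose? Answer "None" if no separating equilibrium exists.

Try creditworthy → collateral, subprime → no collateral:
  If types separate, collateral earns payment 288 and no collateral earns 136.
  Creditworthy: collateral gives 288 − 31 = 257; no collateral gives 136 − 0 = 136. No deviation. ✓
  Subprime: no collateral gives 136 − 0 = 136; collateral gives 288 − 155 = 133. No deviation. ✓
Both hold — the creditworthy type sends collateral.

collateral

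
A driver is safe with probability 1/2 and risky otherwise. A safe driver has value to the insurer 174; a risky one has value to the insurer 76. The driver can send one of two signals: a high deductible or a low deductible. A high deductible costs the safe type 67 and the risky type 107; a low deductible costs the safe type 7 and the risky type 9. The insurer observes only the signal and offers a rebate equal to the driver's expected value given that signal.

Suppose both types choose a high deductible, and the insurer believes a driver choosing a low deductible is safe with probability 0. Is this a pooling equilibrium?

On the equilibrium path (high deductible) the insurer holds the prior 1/2 and pays 1/2·174 + 1/2·76 = 125. Off-path (low deductible) belief 0 gives 0·174 + 1·76 = 76.
Safe: high deductible gives 125 − 67 = 58; low deductible gives 76 − 7 = 69. Deviates. ✗
Risky: high deductible gives 125 − 107 = 18; low deductible gives 76 − 9 = 67. Deviates. ✗

No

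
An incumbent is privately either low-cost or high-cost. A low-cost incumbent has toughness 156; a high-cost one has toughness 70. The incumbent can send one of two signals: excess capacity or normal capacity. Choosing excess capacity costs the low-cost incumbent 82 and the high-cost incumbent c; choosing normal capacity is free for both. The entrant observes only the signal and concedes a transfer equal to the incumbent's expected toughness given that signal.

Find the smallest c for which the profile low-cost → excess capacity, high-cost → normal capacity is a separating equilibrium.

Under separation: excess capacity → low-cost (pays 156); normal capacity → high-cost (pays 70).
Low-cost: 156 − 82 = 74 ≥ 70 − 0 = 70. Holds regardless of c. ✓
High-cost: 70 − 0 ≥ 156 − c, so c ≥ 156 − 70 = 86.

86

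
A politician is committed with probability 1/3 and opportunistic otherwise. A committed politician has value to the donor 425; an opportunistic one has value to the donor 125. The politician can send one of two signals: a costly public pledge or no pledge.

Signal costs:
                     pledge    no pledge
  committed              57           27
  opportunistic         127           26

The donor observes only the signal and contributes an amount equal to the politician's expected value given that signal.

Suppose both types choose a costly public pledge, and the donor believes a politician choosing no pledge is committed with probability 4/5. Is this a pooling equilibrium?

At the pooled signal (pledge) the donor holds the prior 1/3 and pays 1/3·425 + 2/3·125 = 225. Off-path (no pledge) belief 4/5 gives 4/5·425 + 1/5·125 = 365.
Committed: pledge gives 225 − 57 = 168; no pledge gives 365 − 27 = 338. Deviates. ✗
Opportunistic: pledge gives 225 − 127 = 98; no pledge gives 365 − 26 = 339. Deviates. ✗

No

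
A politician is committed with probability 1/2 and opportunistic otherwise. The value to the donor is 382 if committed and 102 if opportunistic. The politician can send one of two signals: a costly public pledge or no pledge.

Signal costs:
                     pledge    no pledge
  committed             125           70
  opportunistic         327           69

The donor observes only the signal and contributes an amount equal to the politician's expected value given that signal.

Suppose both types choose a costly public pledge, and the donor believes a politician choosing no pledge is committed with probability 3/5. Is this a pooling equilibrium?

No

At the pooled signal (pledge) the donor holds the prior 1/2 and pays 1/2·382 + 1/2·102 = 242. Off-path (no pledge) belief 3/5 gives 3/5·382 + 2/5·102 = 270.
Committed: pledge gives 242 − 125 = 117; no pledge gives 270 − 70 = 200. Deviates. ✗
Opportunistic: pledge gives 242 − 327 = -85; no pledge gives 270 − 69 = 201. Deviates. ✗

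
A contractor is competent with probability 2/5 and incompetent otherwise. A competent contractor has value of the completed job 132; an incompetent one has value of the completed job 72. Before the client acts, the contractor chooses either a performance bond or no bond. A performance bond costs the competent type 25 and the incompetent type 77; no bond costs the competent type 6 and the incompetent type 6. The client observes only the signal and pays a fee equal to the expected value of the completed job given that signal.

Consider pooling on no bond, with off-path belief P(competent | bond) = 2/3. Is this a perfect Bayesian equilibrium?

At the pooled signal (no bond) the client holds the prior 2/5 and pays 2/5·132 + 3/5·72 = 96. Off-path (bond) belief 2/3 gives 2/3·132 + 1/3·72 = 112.
Competent: no bond gives 96 − 6 = 90; bond gives 112 − 25 = 87. Stays. ✓
Incompetent: no bond gives 96 − 6 = 90; bond gives 112 − 77 = 35. Stays. ✓

Yes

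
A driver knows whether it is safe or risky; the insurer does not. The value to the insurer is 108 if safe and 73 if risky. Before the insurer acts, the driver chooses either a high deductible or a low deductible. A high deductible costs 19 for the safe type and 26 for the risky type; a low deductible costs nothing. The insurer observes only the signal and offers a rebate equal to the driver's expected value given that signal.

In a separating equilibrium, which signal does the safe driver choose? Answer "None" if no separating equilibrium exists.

Try safe → high deductible, risky → low deductible:
  If types separate, high deductible earns payment 108 and low deductible earns 73.
  Safe: high deductible gives 108 − 19 = 89; low deductible gives 73 − 0 = 73. No deviation. ✓
  Risky: low deductible gives 73 − 0 = 73; high deductible gives 108 − 26 = 82. Would deviate. ✗
Try safe → low deductible, risky → high deductible:
  If types separate, low deductible earns payment 108 and high deductible earns 73.
  Safe: low deductible gives 108 − 0 = 108; high deductible gives 73 − 19 = 54. No deviation. ✓
  Risky: high deductible gives 73 − 26 = 47; low deductible gives 108 − 0 = 108. Would deviate. ✗
Neither assignment is incentive-compatible.

None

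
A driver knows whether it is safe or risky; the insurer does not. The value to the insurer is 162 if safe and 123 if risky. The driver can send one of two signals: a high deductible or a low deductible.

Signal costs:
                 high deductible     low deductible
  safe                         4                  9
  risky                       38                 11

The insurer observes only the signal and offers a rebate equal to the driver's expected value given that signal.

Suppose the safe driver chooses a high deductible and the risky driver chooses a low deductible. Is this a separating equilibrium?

If types separate, high deductible earns payment 162 and low deductible earns 123.
Safe: high deductible gives 162 − 4 = 158; low deductible gives 123 − 9 = 114. No deviation. ✓
Risky: low deductible gives 123 − 11 = 112; high deductible gives 162 − 38 = 124. Would deviate. ✗

No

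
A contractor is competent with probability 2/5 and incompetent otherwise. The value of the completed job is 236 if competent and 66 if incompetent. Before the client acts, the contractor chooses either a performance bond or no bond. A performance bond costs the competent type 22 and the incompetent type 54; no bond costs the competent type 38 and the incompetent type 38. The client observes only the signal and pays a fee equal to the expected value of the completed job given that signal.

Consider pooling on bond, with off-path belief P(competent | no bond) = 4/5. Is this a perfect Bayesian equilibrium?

No

At the pooled signal (bond) the client holds the prior 2/5 and pays 2/5·236 + 3/5·66 = 134. Off-path (no bond) belief 4/5 gives 4/5·236 + 1/5·66 = 202.
Competent: bond gives 134 − 22 = 112; no bond gives 202 − 38 = 164. Deviates. ✗
Incompetent: bond gives 134 − 54 = 80; no bond gives 202 − 38 = 164. Deviates. ✗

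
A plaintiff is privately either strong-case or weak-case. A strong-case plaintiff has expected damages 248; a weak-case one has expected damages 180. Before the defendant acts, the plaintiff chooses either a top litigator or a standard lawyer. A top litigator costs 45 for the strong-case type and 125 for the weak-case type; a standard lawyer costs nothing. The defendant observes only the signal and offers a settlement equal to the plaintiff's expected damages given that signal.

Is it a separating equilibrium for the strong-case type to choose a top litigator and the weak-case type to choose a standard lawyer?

Yes

If types separate, top litigator earns payment 248 and standard lawyer earns 180.
Strong-case: top litigator gives 248 − 45 = 203; standard lawyer gives 180 − 0 = 180. No deviation. ✓
Weak-case: standard lawyer gives 180 − 0 = 180; top litigator gives 248 − 125 = 123. No deviation. ✓
Both incentive constraints hold.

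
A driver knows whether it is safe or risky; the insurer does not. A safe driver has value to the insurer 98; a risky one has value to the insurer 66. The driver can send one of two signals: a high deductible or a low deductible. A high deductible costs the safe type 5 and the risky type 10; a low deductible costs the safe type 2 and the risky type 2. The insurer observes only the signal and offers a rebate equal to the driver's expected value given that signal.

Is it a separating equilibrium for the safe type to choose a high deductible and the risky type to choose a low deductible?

If types separate, high deductible earns payment 98 and low deductible earns 66.
Safe: high deductible gives 98 − 5 = 93; low deductible gives 66 − 2 = 64. No deviation. ✓
Risky: low deductible gives 66 − 2 = 64; high deductible gives 98 − 10 = 88. Would deviate. ✗

No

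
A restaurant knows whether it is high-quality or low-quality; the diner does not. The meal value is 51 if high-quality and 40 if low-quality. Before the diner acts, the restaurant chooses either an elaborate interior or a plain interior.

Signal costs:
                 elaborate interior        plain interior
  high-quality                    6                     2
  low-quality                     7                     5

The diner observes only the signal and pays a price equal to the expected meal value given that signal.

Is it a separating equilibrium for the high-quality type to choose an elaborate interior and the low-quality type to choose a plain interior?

No

If types separate, elaborate interior earns payment 51 and plain interior earns 40.
High-quality: elaborate interior gives 51 − 6 = 45; plain interior gives 40 − 2 = 38. No deviation. ✓
Low-quality: plain interior gives 40 − 5 = 35; elaborate interior gives 51 − 7 = 44. Would deviate. ✗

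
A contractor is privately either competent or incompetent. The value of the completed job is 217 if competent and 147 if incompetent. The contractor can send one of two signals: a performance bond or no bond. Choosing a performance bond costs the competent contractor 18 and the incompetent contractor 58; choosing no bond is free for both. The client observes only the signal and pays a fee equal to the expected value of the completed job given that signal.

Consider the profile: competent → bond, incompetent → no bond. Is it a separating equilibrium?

No

Under separation the client infers type exactly: bond → competent (pays 217), no bond → incompetent (pays 147).
Competent: bond gives 217 − 18 = 199; no bond gives 147 − 0 = 147. No deviation. ✓
Incompetent: no bond gives 147 − 0 = 147; bond gives 217 − 58 = 159. Would deviate. ✗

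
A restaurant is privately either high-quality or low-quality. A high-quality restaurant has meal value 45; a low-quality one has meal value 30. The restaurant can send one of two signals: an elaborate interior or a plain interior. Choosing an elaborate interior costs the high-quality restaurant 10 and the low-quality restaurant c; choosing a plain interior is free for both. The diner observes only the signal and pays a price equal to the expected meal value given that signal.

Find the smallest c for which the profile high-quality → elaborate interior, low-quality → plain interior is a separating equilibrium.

Under separation: elaborate interior → high-quality (pays 45); plain interior → low-quality (pays 30).
High-quality: 45 − 10 = 35 ≥ 30 − 0 = 30. Holds regardless of c. ✓
Low-quality: 30 − 0 ≥ 45 − c, so c ≥ 45 − 30 = 15.

15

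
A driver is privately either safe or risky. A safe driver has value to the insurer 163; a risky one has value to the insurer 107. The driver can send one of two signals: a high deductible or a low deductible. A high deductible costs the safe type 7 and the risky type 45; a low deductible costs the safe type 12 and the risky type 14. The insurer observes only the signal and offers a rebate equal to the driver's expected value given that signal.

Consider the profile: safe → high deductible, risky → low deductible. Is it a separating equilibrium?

If types separate, high deductible earns payment 163 and low deductible earns 107.
Safe: high deductible gives 163 − 7 = 156; low deductible gives 107 − 12 = 95. No deviation. ✓
Risky: low deductible gives 107 − 14 = 93; high deductible gives 163 − 45 = 118. Would deviate. ✗

No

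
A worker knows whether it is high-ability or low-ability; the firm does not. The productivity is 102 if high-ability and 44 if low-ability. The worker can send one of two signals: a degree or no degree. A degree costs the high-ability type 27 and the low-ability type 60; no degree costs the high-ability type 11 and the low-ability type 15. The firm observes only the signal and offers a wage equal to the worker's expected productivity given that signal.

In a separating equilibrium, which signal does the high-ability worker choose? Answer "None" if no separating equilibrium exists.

None

Try high-ability → degree, low-ability → no degree:
  Under separation the firm infers type exactly: degree → high-ability (pays 102), no degree → low-ability (pays 44).
  High-ability: degree gives 102 − 27 = 75; no degree gives 44 − 11 = 33. No deviation. ✓
  Low-ability: no degree gives 44 − 15 = 29; degree gives 102 − 60 = 42. Would deviate. ✗
Try high-ability → no degree, low-ability → degree:
  Under separation the firm infers type exactly: no degree → high-ability (pays 102), degree → low-ability (pays 44).
  High-ability: no degree gives 102 − 11 = 91; degree gives 44 − 27 = 17. No deviation. ✓
  Low-ability: degree gives 44 − 60 = -16; no degree gives 102 − 15 = 87. Would deviate. ✗
Neither assignment is incentive-compatible.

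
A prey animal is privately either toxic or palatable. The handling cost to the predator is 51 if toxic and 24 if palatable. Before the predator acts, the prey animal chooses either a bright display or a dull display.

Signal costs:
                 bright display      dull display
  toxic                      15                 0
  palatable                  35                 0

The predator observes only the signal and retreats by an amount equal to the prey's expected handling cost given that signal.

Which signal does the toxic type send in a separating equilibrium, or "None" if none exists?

Try toxic → bright display, palatable → dull display:
  If types separate, bright display earns payment 51 and dull display earns 24.
  Toxic: bright display gives 51 − 15 = 36; dull display gives 24 − 0 = 24. No deviation. ✓
  Palatable: dull display gives 24 − 0 = 24; bright display gives 51 − 35 = 16. No deviation. ✓
Both hold — the toxic type sends bright display.

bright display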